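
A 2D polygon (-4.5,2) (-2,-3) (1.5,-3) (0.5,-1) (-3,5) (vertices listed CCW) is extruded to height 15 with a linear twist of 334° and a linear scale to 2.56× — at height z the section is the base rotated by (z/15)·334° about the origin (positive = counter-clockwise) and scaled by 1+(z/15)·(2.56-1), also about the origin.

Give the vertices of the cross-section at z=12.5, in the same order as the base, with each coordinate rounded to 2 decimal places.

Cross-section at z=12.5: (3.05,10.91) (-7.49,3.55) (-6.33,-4.41) (-2.11,-1.47) (10.38,8.49)

t = z/height = 12.5/15 = 0.833333
s = 1 + (scale-1)·z/height = 1 + (2.56-1)·12.5/15 = 2.300000
θ = twist·z/height = 334°·12.5/15 = 278.3333° = 4.857833 rad
cos θ = 0.144932, sin θ = -0.989442 (intermediates below are computed at full precision and shown rounded to 5 d.p.)
v1: (-4.5,2) → rotate → (1.32669,4.74235) → ×s → (3.05139,10.90741) → (3.05,10.91)
v2: (-2,-3) → rotate → (-3.25819,1.54409) → ×s → (-7.49383,3.55140) → (-7.49,3.55)
v3: (1.5,-3) → rotate → (-2.75093,-1.91896) → ×s → (-6.32713,-4.41360) → (-6.33,-4.41)
v4: (0.5,-1) → rotate → (-0.91698,-0.63965) → ×s → (-2.10904,-1.47120) → (-2.11,-1.47)
v5: (-3,5) → rotate → (4.51241,3.69298) → ×s → (10.37855,8.49386) → (10.38,8.49)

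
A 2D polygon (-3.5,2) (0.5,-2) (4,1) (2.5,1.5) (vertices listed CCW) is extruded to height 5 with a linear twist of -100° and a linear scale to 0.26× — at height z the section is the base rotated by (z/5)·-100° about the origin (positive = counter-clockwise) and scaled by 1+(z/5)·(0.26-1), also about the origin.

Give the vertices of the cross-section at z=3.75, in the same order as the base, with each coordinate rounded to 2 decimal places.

t = z/height = 3.75/5 = 0.75
s = 1 + (scale-1)·z/height = 1 + (0.26-1)·3.75/5 = 0.445000
θ = twist·z/height = -100°·3.75/5 = -75.0000° = -1.308997 rad
cos θ = 0.258819, sin θ = -0.965926 (intermediates below are computed at full precision and shown rounded to 5 d.p.)
v1: (-3.5,2) → rotate → (1.02598,3.89838) → ×s → (0.45656,1.73478) → (0.46,1.73)
v2: (0.5,-2) → rotate → (-1.80244,-1.00060) → ×s → (-0.80209,-0.44527) → (-0.80,-0.45)
v3: (4,1) → rotate → (2.00120,-3.60488) → ×s → (0.89053,-1.60417) → (0.89,-1.60)
v4: (2.5,1.5) → rotate → (2.09594,-2.02659) → ×s → (0.93269,-0.90183) → (0.93,-0.90)

Cross-section at z=3.75: (0.46,1.73) (-0.80,-0.45) (0.89,-1.60) (0.93,-0.90)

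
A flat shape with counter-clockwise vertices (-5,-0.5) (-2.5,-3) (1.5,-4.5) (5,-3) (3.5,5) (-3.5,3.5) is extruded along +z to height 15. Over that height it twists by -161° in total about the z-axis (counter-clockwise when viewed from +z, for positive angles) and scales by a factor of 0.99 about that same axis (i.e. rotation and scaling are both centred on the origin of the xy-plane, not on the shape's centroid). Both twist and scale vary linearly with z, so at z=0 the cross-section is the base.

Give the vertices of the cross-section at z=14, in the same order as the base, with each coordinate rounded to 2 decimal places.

t = z/height = 14/15 = 0.933333
s = 1 + (scale-1)·z/height = 1 + (0.99-1)·14/15 = 0.990667
θ = twist·z/height = -161°·14/15 = -150.2667° = -2.622648 rad
cos θ = -0.868343, sin θ = -0.495964 (intermediates below are computed at full precision and shown rounded to 5 d.p.)
v1: (-5,-0.5) → rotate → (4.09373,2.91399) → ×s → (4.05553,2.88679) → (4.06,2.89)
v2: (-2.5,-3) → rotate → (0.68297,3.84494) → ×s → (0.67659,3.80905) → (0.68,3.81)
v3: (1.5,-4.5) → rotate → (-3.53435,3.16360) → ×s → (-3.50137,3.13407) → (-3.50,3.13)
v4: (5,-3) → rotate → (-5.82961,0.12521) → ×s → (-5.77520,0.12404) → (-5.78,0.12)
v5: (3.5,5) → rotate → (-0.55938,-6.07759) → ×s → (-0.55416,-6.02087) → (-0.55,-6.02)
v6: (-3.5,3.5) → rotate → (4.77507,-1.30333) → ×s → (4.73051,-1.29116) → (4.73,-1.29)

Cross-section at z=14: (4.06,2.89) (0.68,3.81) (-3.50,3.13) (-5.78,0.12) (-0.55,-6.02) (4.73,-1.29)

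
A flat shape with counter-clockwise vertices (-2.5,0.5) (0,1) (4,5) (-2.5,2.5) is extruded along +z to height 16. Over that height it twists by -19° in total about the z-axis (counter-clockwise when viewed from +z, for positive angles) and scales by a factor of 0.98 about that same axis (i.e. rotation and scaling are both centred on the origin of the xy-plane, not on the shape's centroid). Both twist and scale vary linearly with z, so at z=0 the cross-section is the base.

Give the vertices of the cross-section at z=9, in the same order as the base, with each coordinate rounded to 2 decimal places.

Cross-section at z=9: (-2.34,0.94) (0.18,0.97) (4.80,4.12) (-1.97,2.89)

t = z/height = 9/16 = 0.5625
s = 1 + (scale-1)·z/height = 1 + (0.98-1)·9/16 = 0.988750
θ = twist·z/height = -19°·9/16 = -10.6875° = -0.186532 rad
cos θ = 0.982653, sin θ = -0.185452 (intermediates below are computed at full precision and shown rounded to 5 d.p.)
v1: (-2.5,0.5) → rotate → (-2.36391,0.95496) → ×s → (-2.33731,0.94421) → (-2.34,0.94)
v2: (0,1) → rotate → (0.18545,0.98265) → ×s → (0.18337,0.97160) → (0.18,0.97)
v3: (4,5) → rotate → (4.85787,4.17146) → ×s → (4.80322,4.12453) → (4.80,4.12)
v4: (-2.5,2.5) → rotate → (-1.99300,2.92026) → ×s → (-1.97058,2.88741) → (-1.97,2.89)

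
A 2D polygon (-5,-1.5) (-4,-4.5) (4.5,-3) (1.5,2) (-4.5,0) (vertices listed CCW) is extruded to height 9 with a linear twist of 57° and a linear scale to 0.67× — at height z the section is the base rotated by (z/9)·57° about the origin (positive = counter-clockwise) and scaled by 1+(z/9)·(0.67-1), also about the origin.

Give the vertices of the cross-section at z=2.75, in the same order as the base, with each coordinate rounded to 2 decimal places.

t = z/height = 2.75/9 = 0.305556
s = 1 + (scale-1)·z/height = 1 + (0.67-1)·2.75/9 = 0.899167
θ = twist·z/height = 57°·2.75/9 = 17.4167° = 0.303978 rad
cos θ = 0.954153, sin θ = 0.299318 (intermediates below are computed at full precision and shown rounded to 5 d.p.)
v1: (-5,-1.5) → rotate → (-4.32179,-2.92782) → ×s → (-3.88601,-2.63260) → (-3.89,-2.63)
v2: (-4,-4.5) → rotate → (-2.46968,-5.49096) → ×s → (-2.22065,-4.93729) → (-2.22,-4.94)
v3: (4.5,-3) → rotate → (5.19164,-1.51553) → ×s → (4.66815,-1.36271) → (4.67,-1.36)
v4: (1.5,2) → rotate → (0.83259,2.35728) → ×s → (0.74864,2.11959) → (0.75,2.12)
v5: (-4.5,0) → rotate → (-4.29369,-1.34693) → ×s → (-3.86074,-1.21112) → (-3.86,-1.21)

Cross-section at z=2.75: (-3.89,-2.63) (-2.22,-4.94) (4.67,-1.36) (0.75,2.12) (-3.86,-1.21)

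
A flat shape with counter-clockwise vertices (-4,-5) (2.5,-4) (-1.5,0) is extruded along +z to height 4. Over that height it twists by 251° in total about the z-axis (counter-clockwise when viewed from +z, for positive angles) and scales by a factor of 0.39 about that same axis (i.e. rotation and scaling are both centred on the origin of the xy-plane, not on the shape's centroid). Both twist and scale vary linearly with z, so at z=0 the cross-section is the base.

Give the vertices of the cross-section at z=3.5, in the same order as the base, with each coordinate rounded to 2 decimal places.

t = z/height = 3.5/4 = 0.875
s = 1 + (scale-1)·z/height = 1 + (0.39-1)·3.5/4 = 0.466250
θ = twist·z/height = 251°·3.5/4 = 219.6250° = 3.833179 rad
cos θ = -0.770235, sin θ = -0.637760 (intermediates below are computed at full precision and shown rounded to 5 d.p.)
v1: (-4,-5) → rotate → (-0.10786,6.40222) → ×s → (-0.05029,2.98503) → (-0.05,2.99)
v2: (2.5,-4) → rotate → (-4.47663,1.48654) → ×s → (-2.08723,0.69310) → (-2.09,0.69)
v3: (-1.5,0) → rotate → (1.15535,0.95664) → ×s → (0.53868,0.44603) → (0.54,0.45)

Cross-section at z=3.5: (-0.05,2.99) (-2.09,0.69) (0.54,0.45)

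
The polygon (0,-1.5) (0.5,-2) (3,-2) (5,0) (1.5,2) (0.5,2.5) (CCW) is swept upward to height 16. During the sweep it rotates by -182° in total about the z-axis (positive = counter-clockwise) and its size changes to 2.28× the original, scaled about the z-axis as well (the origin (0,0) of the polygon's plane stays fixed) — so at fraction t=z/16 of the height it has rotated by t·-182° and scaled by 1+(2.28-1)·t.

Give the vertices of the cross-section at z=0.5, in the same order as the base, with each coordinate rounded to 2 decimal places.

t = z/height = 0.5/16 = 0.03125
s = 1 + (scale-1)·z/height = 1 + (2.28-1)·0.5/16 = 1.040000
θ = twist·z/height = -182°·0.5/16 = -5.6875° = -0.099266 rad
cos θ = 0.995077, sin θ = -0.099103 (intermediates below are computed at full precision and shown rounded to 5 d.p.)
v1: (0,-1.5) → rotate → (-0.14865,-1.49262) → ×s → (-0.15460,-1.55232) → (-0.15,-1.55)
v2: (0.5,-2) → rotate → (0.29933,-2.03971) → ×s → (0.31131,-2.12129) → (0.31,-2.12)
v3: (3,-2) → rotate → (2.78703,-2.28746) → ×s → (2.89851,-2.37896) → (2.90,-2.38)
v4: (5,0) → rotate → (4.97539,-0.49551) → ×s → (5.17440,-0.51533) → (5.17,-0.52)
v5: (1.5,2) → rotate → (1.69082,1.84150) → ×s → (1.75845,1.91516) → (1.76,1.92)
v6: (0.5,2.5) → rotate → (0.74530,2.43814) → ×s → (0.77511,2.53567) → (0.78,2.54)

Cross-section at z=0.5: (-0.15,-1.55) (0.31,-2.12) (2.90,-2.38) (5.17,-0.52) (1.76,1.92) (0.78,2.54)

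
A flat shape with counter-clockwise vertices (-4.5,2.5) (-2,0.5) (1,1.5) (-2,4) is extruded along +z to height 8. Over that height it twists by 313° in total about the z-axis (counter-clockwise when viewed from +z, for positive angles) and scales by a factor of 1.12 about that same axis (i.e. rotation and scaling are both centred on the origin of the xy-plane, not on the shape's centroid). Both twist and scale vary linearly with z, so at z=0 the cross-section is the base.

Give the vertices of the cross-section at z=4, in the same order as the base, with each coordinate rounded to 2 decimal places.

Cross-section at z=4: (3.32,-4.33) (1.73,-1.33) (-1.61,-1.04) (0.25,-4.73)

t = z/height = 4/8 = 0.5
s = 1 + (scale-1)·z/height = 1 + (1.12-1)·4/8 = 1.060000
θ = twist·z/height = 313°·4/8 = 156.5000° = 2.731440 rad
cos θ = -0.917060, sin θ = 0.398749 (intermediates below are computed at full precision and shown rounded to 5 d.p.)
v1: (-4.5,2.5) → rotate → (3.12990,-4.08702) → ×s → (3.31769,-4.33224) → (3.32,-4.33)
v2: (-2,0.5) → rotate → (1.63475,-1.25603) → ×s → (1.73283,-1.33139) → (1.73,-1.33)
v3: (1,1.5) → rotate → (-1.51518,-0.97684) → ×s → (-1.60609,-1.03545) → (-1.61,-1.04)
v4: (-2,4) → rotate → (0.23912,-4.46574) → ×s → (0.25347,-4.73368) → (0.25,-4.73)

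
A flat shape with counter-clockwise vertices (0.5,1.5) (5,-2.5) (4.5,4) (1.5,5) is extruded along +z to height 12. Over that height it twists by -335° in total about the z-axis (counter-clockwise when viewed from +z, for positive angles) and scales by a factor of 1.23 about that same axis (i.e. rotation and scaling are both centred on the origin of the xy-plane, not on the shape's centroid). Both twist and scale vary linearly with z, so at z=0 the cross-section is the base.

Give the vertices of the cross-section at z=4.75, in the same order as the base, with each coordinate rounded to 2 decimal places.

t = z/height = 4.75/12 = 0.395833
s = 1 + (scale-1)·z/height = 1 + (1.23-1)·4.75/12 = 1.091042
θ = twist·z/height = -335°·4.75/12 = -132.6042° = -2.314379 rad
cos θ = -0.676929, sin θ = -0.736048 (intermediates below are computed at full precision and shown rounded to 5 d.p.)
v1: (0.5,1.5) → rotate → (0.76561,-1.38342) → ×s → (0.83531,-1.50937) → (0.84,-1.51)
v2: (5,-2.5) → rotate → (-5.22477,-1.98792) → ×s → (-5.70044,-2.16890) → (-5.70,-2.17)
v3: (4.5,4) → rotate → (-0.10199,-6.01993) → ×s → (-0.11128,-6.56800) → (-0.11,-6.57)
v4: (1.5,5) → rotate → (2.66485,-4.48872) → ×s → (2.90746,-4.89738) → (2.91,-4.90)

Cross-section at z=4.75: (0.84,-1.51) (-5.70,-2.17) (-0.11,-6.57) (2.91,-4.90)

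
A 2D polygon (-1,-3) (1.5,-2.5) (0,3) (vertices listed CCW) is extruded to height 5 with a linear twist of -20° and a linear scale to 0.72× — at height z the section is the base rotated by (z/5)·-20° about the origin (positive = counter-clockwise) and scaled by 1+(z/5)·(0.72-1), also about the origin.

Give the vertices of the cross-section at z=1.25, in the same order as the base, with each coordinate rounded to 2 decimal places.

Cross-section at z=1.25: (-1.17,-2.70) (1.19,-2.44) (0.24,2.78)

t = z/height = 1.25/5 = 0.25
s = 1 + (scale-1)·z/height = 1 + (0.72-1)·1.25/5 = 0.930000
θ = twist·z/height = -20°·1.25/5 = -5.0000° = -0.087266 rad
cos θ = 0.996195, sin θ = -0.087156 (intermediates below are computed at full precision and shown rounded to 5 d.p.)
v1: (-1,-3) → rotate → (-1.25766,-2.90143) → ×s → (-1.16963,-2.69833) → (-1.17,-2.70)
v2: (1.5,-2.5) → rotate → (1.27640,-2.62122) → ×s → (1.18705,-2.43773) → (1.19,-2.44)
v3: (0,3) → rotate → (0.26147,2.98858) → ×s → (0.24316,2.77938) → (0.24,2.78)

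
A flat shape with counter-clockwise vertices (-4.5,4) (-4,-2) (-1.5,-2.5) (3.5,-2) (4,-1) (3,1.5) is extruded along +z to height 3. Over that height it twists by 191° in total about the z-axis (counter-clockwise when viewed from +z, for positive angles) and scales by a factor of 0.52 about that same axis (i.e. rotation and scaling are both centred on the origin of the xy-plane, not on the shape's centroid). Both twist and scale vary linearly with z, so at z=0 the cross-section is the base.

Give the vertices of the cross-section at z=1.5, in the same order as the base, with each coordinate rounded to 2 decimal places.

t = z/height = 1.5/3 = 0.5
s = 1 + (scale-1)·z/height = 1 + (0.52-1)·1.5/3 = 0.760000
θ = twist·z/height = 191°·1.5/3 = 95.5000° = 1.666789 rad
cos θ = -0.095846, sin θ = 0.995396 (intermediates below are computed at full precision and shown rounded to 5 d.p.)
v1: (-4.5,4) → rotate → (-3.55028,-4.86267) → ×s → (-2.69821,-3.69563) → (-2.70,-3.70)
v2: (-4,-2) → rotate → (2.37418,-3.78989) → ×s → (1.80437,-2.88032) → (1.80,-2.88)
v3: (-1.5,-2.5) → rotate → (2.63226,-1.25348) → ×s → (2.00052,-0.95264) → (2.00,-0.95)
v4: (3.5,-2) → rotate → (1.65533,3.67558) → ×s → (1.25805,2.79344) → (1.26,2.79)
v5: (4,-1) → rotate → (0.61201,4.07743) → ×s → (0.46513,3.09885) → (0.47,3.10)
v6: (3,1.5) → rotate → (-1.78063,2.84242) → ×s → (-1.35328,2.16024) → (-1.35,2.16)

Cross-section at z=1.5: (-2.70,-3.70) (1.80,-2.88) (2.00,-0.95) (1.26,2.79) (0.47,3.10) (-1.35,2.16)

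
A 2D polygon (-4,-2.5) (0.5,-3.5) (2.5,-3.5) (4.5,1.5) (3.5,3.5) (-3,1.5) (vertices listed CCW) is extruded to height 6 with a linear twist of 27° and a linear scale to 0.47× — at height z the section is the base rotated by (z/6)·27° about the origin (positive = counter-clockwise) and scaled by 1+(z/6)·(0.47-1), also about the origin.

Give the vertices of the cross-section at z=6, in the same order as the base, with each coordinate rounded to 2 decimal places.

Cross-section at z=6: (-1.14,-1.90) (0.96,-1.36) (1.79,-0.93) (1.56,1.59) (0.72,2.21) (-1.58,-0.01)

t = z/height = 6/6 = 1
s = 1 + (scale-1)·z/height = 1 + (0.47-1)·6/6 = 0.470000
θ = twist·z/height = 27°·6/6 = 27.0000° = 0.471239 rad
cos θ = 0.891007, sin θ = 0.453990 (intermediates below are computed at full precision and shown rounded to 5 d.p.)
v1: (-4,-2.5) → rotate → (-2.42905,-4.04348) → ×s → (-1.14165,-1.90043) → (-1.14,-1.90)
v2: (0.5,-3.5) → rotate → (2.03447,-2.89153) → ×s → (0.95620,-1.35902) → (0.96,-1.36)
v3: (2.5,-3.5) → rotate → (3.81648,-1.98355) → ×s → (1.79375,-0.93227) → (1.79,-0.93)
v4: (4.5,1.5) → rotate → (3.32854,3.37947) → ×s → (1.56442,1.58835) → (1.56,1.59)
v5: (3.5,3.5) → rotate → (1.52956,4.70749) → ×s → (0.71889,2.21252) → (0.72,2.21)
v6: (-3,1.5) → rotate → (-3.35401,-0.02546) → ×s → (-1.57638,-0.01197) → (-1.58,-0.01)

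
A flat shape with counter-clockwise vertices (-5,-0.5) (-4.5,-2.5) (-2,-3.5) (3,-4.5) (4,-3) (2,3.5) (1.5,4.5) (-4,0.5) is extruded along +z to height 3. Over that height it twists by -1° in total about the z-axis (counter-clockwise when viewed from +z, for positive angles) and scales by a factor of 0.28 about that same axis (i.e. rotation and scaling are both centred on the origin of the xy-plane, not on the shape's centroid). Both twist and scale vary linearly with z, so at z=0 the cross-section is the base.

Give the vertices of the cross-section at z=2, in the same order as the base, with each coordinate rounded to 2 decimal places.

t = z/height = 2/3 = 0.666667
s = 1 + (scale-1)·z/height = 1 + (0.28-1)·2/3 = 0.520000
θ = twist·z/height = -1°·2/3 = -0.6667° = -0.011636 rad
cos θ = 0.999932, sin θ = -0.011635 (intermediates below are computed at full precision and shown rounded to 5 d.p.)
v1: (-5,-0.5) → rotate → (-5.00548,-0.44179) → ×s → (-2.60285,-0.22973) → (-2.60,-0.23)
v2: (-4.5,-2.5) → rotate → (-4.52878,-2.44747) → ×s → (-2.35497,-1.27269) → (-2.35,-1.27)
v3: (-2,-3.5) → rotate → (-2.04059,-3.47649) → ×s → (-1.06111,-1.80778) → (-1.06,-1.81)
v4: (3,-4.5) → rotate → (2.94744,-4.53460) → ×s → (1.53267,-2.35799) → (1.53,-2.36)
v5: (4,-3) → rotate → (3.96482,-3.04634) → ×s → (2.06171,-1.58410) → (2.06,-1.58)
v6: (2,3.5) → rotate → (2.04059,3.47649) → ×s → (1.06111,1.80778) → (1.06,1.81)
v7: (1.5,4.5) → rotate → (1.55226,4.48224) → ×s → (0.80717,2.33077) → (0.81,2.33)
v8: (-4,0.5) → rotate → (-3.99391,0.54651) → ×s → (-2.07683,0.28418) → (-2.08,0.28)

Cross-section at z=2: (-2.60,-0.23) (-2.35,-1.27) (-1.06,-1.81) (1.53,-2.36) (2.06,-1.58) (1.06,1.81) (0.81,2.33) (-2.08,0.28)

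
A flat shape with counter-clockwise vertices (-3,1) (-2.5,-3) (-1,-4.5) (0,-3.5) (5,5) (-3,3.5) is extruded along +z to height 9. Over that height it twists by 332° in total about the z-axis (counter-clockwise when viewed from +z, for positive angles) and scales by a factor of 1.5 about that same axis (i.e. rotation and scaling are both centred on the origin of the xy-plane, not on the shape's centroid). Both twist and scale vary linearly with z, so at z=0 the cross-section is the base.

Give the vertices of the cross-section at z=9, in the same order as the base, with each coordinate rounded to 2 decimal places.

Cross-section at z=9: (-3.27,3.44) (-5.42,-2.21) (-4.49,-5.26) (-2.46,-4.64) (10.14,3.10) (-1.51,6.75)

t = z/height = 9/9 = 1
s = 1 + (scale-1)·z/height = 1 + (1.5-1)·9/9 = 1.500000
θ = twist·z/height = 332°·9/9 = 332.0000° = 5.794493 rad
cos θ = 0.882948, sin θ = -0.469472 (intermediates below are computed at full precision and shown rounded to 5 d.p.)
v1: (-3,1) → rotate → (-2.17937,2.29136) → ×s → (-3.26906,3.43704) → (-3.27,3.44)
v2: (-2.5,-3) → rotate → (-3.61578,-1.47516) → ×s → (-5.42368,-2.21275) → (-5.42,-2.21)
v3: (-1,-4.5) → rotate → (-2.99557,-3.50379) → ×s → (-4.49335,-5.25569) → (-4.49,-5.26)
v4: (0,-3.5) → rotate → (-1.64315,-3.09032) → ×s → (-2.46473,-4.63547) → (-2.46,-4.64)
v5: (5,5) → rotate → (6.76210,2.06738) → ×s → (10.14314,3.10107) → (10.14,3.10)
v6: (-3,3.5) → rotate → (-1.00569,4.49873) → ×s → (-1.50854,6.74810) → (-1.51,6.75)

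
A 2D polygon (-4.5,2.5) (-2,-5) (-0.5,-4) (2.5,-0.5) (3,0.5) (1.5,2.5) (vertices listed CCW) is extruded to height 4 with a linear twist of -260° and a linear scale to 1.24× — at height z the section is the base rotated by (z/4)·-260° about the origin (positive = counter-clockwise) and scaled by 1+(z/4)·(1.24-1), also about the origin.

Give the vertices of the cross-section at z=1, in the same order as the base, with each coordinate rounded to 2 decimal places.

Cross-section at z=1: (0.39,5.44) (-5.70,-0.32) (-4.07,-1.31) (0.64,-2.63) (1.82,-2.66) (3.07,-0.32)

t = z/height = 1/4 = 0.25
s = 1 + (scale-1)·z/height = 1 + (1.24-1)·1/4 = 1.060000
θ = twist·z/height = -260°·1/4 = -65.0000° = -1.134464 rad
cos θ = 0.422618, sin θ = -0.906308 (intermediates below are computed at full precision and shown rounded to 5 d.p.)
v1: (-4.5,2.5) → rotate → (0.36399,5.13493) → ×s → (0.38583,5.44303) → (0.39,5.44)
v2: (-2,-5) → rotate → (-5.37678,-0.30048) → ×s → (-5.69938,-0.31850) → (-5.70,-0.32)
v3: (-0.5,-4) → rotate → (-3.83654,-1.23732) → ×s → (-4.06673,-1.31156) → (-4.07,-1.31)
v4: (2.5,-0.5) → rotate → (0.60339,-2.47708) → ×s → (0.63960,-2.62570) → (0.64,-2.63)
v5: (3,0.5) → rotate → (1.72101,-2.50761) → ×s → (1.82427,-2.65807) → (1.82,-2.66)
v6: (1.5,2.5) → rotate → (2.89970,-0.30292) → ×s → (3.07368,-0.32109) → (3.07,-0.32)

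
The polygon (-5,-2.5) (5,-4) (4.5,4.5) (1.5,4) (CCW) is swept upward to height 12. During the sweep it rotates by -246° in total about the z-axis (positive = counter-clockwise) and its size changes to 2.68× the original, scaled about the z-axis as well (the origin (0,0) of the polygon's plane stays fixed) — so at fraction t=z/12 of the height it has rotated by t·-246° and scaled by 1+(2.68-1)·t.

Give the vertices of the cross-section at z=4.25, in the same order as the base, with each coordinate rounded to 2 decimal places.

Cross-section at z=4.25: (-4.38,7.76) (-5.97,-8.28) (7.53,-6.81) (6.49,-2.07)

t = z/height = 4.25/12 = 0.354167
s = 1 + (scale-1)·z/height = 1 + (2.68-1)·4.25/12 = 1.595000
θ = twist·z/height = -246°·4.25/12 = -87.1250° = -1.520618 rad
cos θ = 0.050157, sin θ = -0.998741 (intermediates below are computed at full precision and shown rounded to 5 d.p.)
v1: (-5,-2.5) → rotate → (-2.74764,4.86831) → ×s → (-4.38248,7.76496) → (-4.38,7.76)
v2: (5,-4) → rotate → (-3.74418,-5.19434) → ×s → (-5.97197,-8.28496) → (-5.97,-8.28)
v3: (4.5,4.5) → rotate → (4.72004,-4.26863) → ×s → (7.52847,-6.80846) → (7.53,-6.81)
v4: (1.5,4) → rotate → (4.07020,-1.29748) → ×s → (6.49197,-2.06949) → (6.49,-2.07)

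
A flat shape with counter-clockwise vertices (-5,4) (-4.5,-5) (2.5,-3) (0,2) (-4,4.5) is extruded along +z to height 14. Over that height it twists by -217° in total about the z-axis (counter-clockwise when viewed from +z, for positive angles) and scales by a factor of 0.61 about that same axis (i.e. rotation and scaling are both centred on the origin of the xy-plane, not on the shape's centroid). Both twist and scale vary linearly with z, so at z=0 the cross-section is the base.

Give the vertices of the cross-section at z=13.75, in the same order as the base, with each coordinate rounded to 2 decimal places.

t = z/height = 13.75/14 = 0.982143
s = 1 + (scale-1)·z/height = 1 + (0.61-1)·13.75/14 = 0.616964
θ = twist·z/height = -217°·13.75/14 = -213.1250° = -3.719733 rad
cos θ = -0.837480, sin θ = 0.546467 (intermediates below are computed at full precision and shown rounded to 5 d.p.)
v1: (-5,4) → rotate → (2.00153,-6.08226) → ×s → (1.23487,-3.75254) → (1.23,-3.75)
v2: (-4.5,-5) → rotate → (6.50100,1.72830) → ×s → (4.01088,1.06630) → (4.01,1.07)
v3: (2.5,-3) → rotate → (-0.45430,3.87861) → ×s → (-0.28029,2.39296) → (-0.28,2.39)
v4: (0,2) → rotate → (-1.09293,-1.67496) → ×s → (-0.67430,-1.03339) → (-0.67,-1.03)
v5: (-4,4.5) → rotate → (0.89082,-5.95453) → ×s → (0.54960,-3.67373) → (0.55,-3.67)

Cross-section at z=13.75: (1.23,-3.75) (4.01,1.07) (-0.28,2.39) (-0.67,-1.03) (0.55,-3.67)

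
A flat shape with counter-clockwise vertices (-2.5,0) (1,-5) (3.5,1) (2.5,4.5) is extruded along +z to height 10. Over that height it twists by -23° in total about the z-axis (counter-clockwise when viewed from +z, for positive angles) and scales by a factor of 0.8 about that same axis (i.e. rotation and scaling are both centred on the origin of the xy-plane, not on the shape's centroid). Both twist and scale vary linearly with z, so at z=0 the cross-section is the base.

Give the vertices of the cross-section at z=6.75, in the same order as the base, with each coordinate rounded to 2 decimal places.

t = z/height = 6.75/10 = 0.675
s = 1 + (scale-1)·z/height = 1 + (0.8-1)·6.75/10 = 0.865000
θ = twist·z/height = -23°·6.75/10 = -15.5250° = -0.270962 rad
cos θ = 0.963514, sin θ = -0.267659 (intermediates below are computed at full precision and shown rounded to 5 d.p.)
v1: (-2.5,0) → rotate → (-2.40878,0.66915) → ×s → (-2.08360,0.57881) → (-2.08,0.58)
v2: (1,-5) → rotate → (-0.37478,-5.08523) → ×s → (-0.32418,-4.39872) → (-0.32,-4.40)
v3: (3.5,1) → rotate → (3.63996,0.02671) → ×s → (3.14856,0.02310) → (3.15,0.02)
v4: (2.5,4.5) → rotate → (3.61325,3.66666) → ×s → (3.12546,3.17167) → (3.13,3.17)

Cross-section at z=6.75: (-2.08,0.58) (-0.32,-4.40) (3.15,0.02) (3.13,3.17)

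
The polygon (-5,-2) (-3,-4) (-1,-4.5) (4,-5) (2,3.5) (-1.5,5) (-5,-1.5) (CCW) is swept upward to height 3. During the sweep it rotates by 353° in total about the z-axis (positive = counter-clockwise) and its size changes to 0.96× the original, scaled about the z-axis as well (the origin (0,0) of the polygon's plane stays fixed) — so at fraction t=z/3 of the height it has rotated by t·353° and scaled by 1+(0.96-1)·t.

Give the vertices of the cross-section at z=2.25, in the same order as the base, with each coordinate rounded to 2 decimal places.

t = z/height = 2.25/3 = 0.75
s = 1 + (scale-1)·z/height = 1 + (0.96-1)·2.25/3 = 0.970000
θ = twist·z/height = 353°·2.25/3 = 264.7500° = 4.620759 rad
cos θ = -0.091502, sin θ = -0.995805 (intermediates below are computed at full precision and shown rounded to 5 d.p.)
v1: (-5,-2) → rotate → (-1.53410,5.16203) → ×s → (-1.48808,5.00717) → (-1.49,5.01)
v2: (-3,-4) → rotate → (-3.70871,3.35342) → ×s → (-3.59745,3.25282) → (-3.60,3.25)
v3: (-1,-4.5) → rotate → (-4.38962,1.40756) → ×s → (-4.25793,1.36534) → (-4.26,1.37)
v4: (4,-5) → rotate → (-5.34503,-3.52571) → ×s → (-5.18468,-3.41994) → (-5.18,-3.42)
v5: (2,3.5) → rotate → (3.30231,-2.31187) → ×s → (3.20324,-2.24251) → (3.20,-2.24)
v6: (-1.5,5) → rotate → (5.11628,1.03620) → ×s → (4.96279,1.00511) → (4.96,1.01)
v7: (-5,-1.5) → rotate → (-1.03620,5.11628) → ×s → (-1.00511,4.96279) → (-1.01,4.96)

Cross-section at z=2.25: (-1.49,5.01) (-3.60,3.25) (-4.26,1.37) (-5.18,-3.42) (3.20,-2.24) (4.96,1.01) (-1.01,4.96)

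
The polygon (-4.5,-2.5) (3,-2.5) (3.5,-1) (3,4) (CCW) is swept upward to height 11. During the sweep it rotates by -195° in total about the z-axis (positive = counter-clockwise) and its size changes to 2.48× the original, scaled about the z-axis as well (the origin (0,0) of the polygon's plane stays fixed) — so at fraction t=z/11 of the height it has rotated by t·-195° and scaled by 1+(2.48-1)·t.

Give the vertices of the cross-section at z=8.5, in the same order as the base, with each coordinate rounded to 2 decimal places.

t = z/height = 8.5/11 = 0.772727
s = 1 + (scale-1)·z/height = 1 + (2.48-1)·8.5/11 = 2.143636
θ = twist·z/height = -195°·8.5/11 = -150.6818° = -2.629894 rad
cos θ = -0.871914, sin θ = -0.489659 (intermediates below are computed at full precision and shown rounded to 5 d.p.)
v1: (-4.5,-2.5) → rotate → (2.69946,4.38325) → ×s → (5.78667,9.39610) → (5.79,9.40)
v2: (3,-2.5) → rotate → (-3.83989,0.71081) → ×s → (-8.23133,1.52371) → (-8.23,1.52)
v3: (3.5,-1) → rotate → (-3.54136,-0.84189) → ×s → (-7.59138,-1.80471) → (-7.59,-1.80)
v4: (3,4) → rotate → (-0.65711,-4.95663) → ×s → (-1.40859,-10.62522) → (-1.41,-10.63)

Cross-section at z=8.5: (5.79,9.40) (-8.23,1.52) (-7.59,-1.80) (-1.41,-10.63)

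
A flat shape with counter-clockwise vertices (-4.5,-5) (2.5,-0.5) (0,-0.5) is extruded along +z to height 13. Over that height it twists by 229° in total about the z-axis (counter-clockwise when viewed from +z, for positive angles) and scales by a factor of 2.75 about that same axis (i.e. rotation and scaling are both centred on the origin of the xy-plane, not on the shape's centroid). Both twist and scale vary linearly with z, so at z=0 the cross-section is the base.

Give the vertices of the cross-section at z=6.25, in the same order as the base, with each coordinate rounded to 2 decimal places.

t = z/height = 6.25/13 = 0.480769
s = 1 + (scale-1)·z/height = 1 + (2.75-1)·6.25/13 = 1.841346
θ = twist·z/height = 229°·6.25/13 = 110.0962° = 1.921540 rad
cos θ = -0.343597, sin θ = 0.939117 (intermediates below are computed at full precision and shown rounded to 5 d.p.)
v1: (-4.5,-5) → rotate → (6.24177,-2.50804) → ×s → (11.49326,-4.61818) → (11.49,-4.62)
v2: (2.5,-0.5) → rotate → (-0.38943,2.51959) → ×s → (-0.71708,4.63944) → (-0.72,4.64)
v3: (0,-0.5) → rotate → (0.46956,0.17180) → ×s → (0.86462,0.31634) → (0.86,0.32)

Cross-section at z=6.25: (11.49,-4.62) (-0.72,4.64) (0.86,0.32)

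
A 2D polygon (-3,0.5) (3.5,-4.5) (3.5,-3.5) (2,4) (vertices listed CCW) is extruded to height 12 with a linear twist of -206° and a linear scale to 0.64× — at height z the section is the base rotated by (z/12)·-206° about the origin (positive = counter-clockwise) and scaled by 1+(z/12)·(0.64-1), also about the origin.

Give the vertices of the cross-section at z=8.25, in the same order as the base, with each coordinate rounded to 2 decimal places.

Cross-section at z=8.25: (2.00,1.11) (-4.17,1.02) (-3.70,0.43) (0.69,-3.29)

t = z/height = 8.25/12 = 0.6875
s = 1 + (scale-1)·z/height = 1 + (0.64-1)·8.25/12 = 0.752500
θ = twist·z/height = -206°·8.25/12 = -141.6250° = -2.471823 rad
cos θ = -0.783964, sin θ = -0.620806 (intermediates below are computed at full precision and shown rounded to 5 d.p.)
v1: (-3,0.5) → rotate → (2.66230,1.47044) → ×s → (2.00338,1.10650) → (2.00,1.11)
v2: (3.5,-4.5) → rotate → (-5.53750,1.35502) → ×s → (-4.16697,1.01965) → (-4.17,1.02)
v3: (3.5,-3.5) → rotate → (-4.91670,0.57106) → ×s → (-3.69981,0.42972) → (-3.70,0.43)
v4: (2,4) → rotate → (0.91529,-4.37747) → ×s → (0.68876,-3.29405) → (0.69,-3.29)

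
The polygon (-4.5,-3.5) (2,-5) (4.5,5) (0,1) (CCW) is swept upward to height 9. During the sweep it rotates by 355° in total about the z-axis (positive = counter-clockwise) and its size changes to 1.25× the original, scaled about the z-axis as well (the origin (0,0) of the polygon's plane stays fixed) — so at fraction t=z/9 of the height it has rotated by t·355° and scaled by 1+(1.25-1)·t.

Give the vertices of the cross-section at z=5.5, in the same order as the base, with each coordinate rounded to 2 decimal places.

Cross-section at z=5.5: (1.72,6.34) (-5.31,3.22) (-0.68,-7.72) (0.69,-0.92)

t = z/height = 5.5/9 = 0.611111
s = 1 + (scale-1)·z/height = 1 + (1.25-1)·5.5/9 = 1.152778
θ = twist·z/height = 355°·5.5/9 = 216.9444° = 3.786395 rad
cos θ = -0.799219, sin θ = -0.601040 (intermediates below are computed at full precision and shown rounded to 5 d.p.)
v1: (-4.5,-3.5) → rotate → (1.49284,5.50195) → ×s → (1.72092,6.34252) → (1.72,6.34)
v2: (2,-5) → rotate → (-4.60364,2.79401) → ×s → (-5.30697,3.22088) → (-5.31,3.22)
v3: (4.5,5) → rotate → (-0.59128,-6.70077) → ×s → (-0.68162,-7.72450) → (-0.68,-7.72)
v4: (0,1) → rotate → (0.60104,-0.79922) → ×s → (0.69287,-0.92132) → (0.69,-0.92)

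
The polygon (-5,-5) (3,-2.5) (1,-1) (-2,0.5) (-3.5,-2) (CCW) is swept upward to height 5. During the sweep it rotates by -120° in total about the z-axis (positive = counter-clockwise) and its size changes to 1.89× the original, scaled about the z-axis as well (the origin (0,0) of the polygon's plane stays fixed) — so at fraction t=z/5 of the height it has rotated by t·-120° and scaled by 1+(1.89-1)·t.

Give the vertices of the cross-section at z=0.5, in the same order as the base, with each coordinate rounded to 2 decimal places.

Cross-section at z=0.5: (-6.46,-4.19) (2.63,-3.34) (0.84,-1.29) (-2.02,0.99) (-4.18,-1.34)

t = z/height = 0.5/5 = 0.1
s = 1 + (scale-1)·z/height = 1 + (1.89-1)·0.5/5 = 1.089000
θ = twist·z/height = -120°·0.5/5 = -12.0000° = -0.209440 rad
cos θ = 0.978148, sin θ = -0.207912 (intermediates below are computed at full precision and shown rounded to 5 d.p.)
v1: (-5,-5) → rotate → (-5.93030,-3.85118) → ×s → (-6.45809,-4.19393) → (-6.46,-4.19)
v2: (3,-2.5) → rotate → (2.41466,-3.06910) → ×s → (2.62957,-3.34225) → (2.63,-3.34)
v3: (1,-1) → rotate → (0.77024,-1.18606) → ×s → (0.83879,-1.29162) → (0.84,-1.29)
v4: (-2,0.5) → rotate → (-1.85234,0.90490) → ×s → (-2.01720,0.98543) → (-2.02,0.99)
v5: (-3.5,-2) → rotate → (-3.83934,-1.22860) → ×s → (-4.18104,-1.33795) → (-4.18,-1.34)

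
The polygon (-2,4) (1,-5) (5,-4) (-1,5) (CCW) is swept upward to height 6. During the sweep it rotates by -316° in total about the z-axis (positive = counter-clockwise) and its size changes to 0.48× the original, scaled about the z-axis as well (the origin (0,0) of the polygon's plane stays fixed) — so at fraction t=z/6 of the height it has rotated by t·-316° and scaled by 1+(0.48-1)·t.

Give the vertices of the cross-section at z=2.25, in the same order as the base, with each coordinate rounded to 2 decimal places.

Cross-section at z=2.25: (3.60,-0.12) (-3.92,1.21) (-4.75,-2.00) (3.92,-1.21)

t = z/height = 2.25/6 = 0.375
s = 1 + (scale-1)·z/height = 1 + (0.48-1)·2.25/6 = 0.805000
θ = twist·z/height = -316°·2.25/6 = -118.5000° = -2.068215 rad
cos θ = -0.477159, sin θ = -0.878817 (intermediates below are computed at full precision and shown rounded to 5 d.p.)
v1: (-2,4) → rotate → (4.46959,-0.15100) → ×s → (3.59802,-0.12156) → (3.60,-0.12)
v2: (1,-5) → rotate → (-4.87124,1.50698) → ×s → (-3.92135,1.21312) → (-3.92,1.21)
v3: (5,-4) → rotate → (-5.90106,-2.48545) → ×s → (-4.75036,-2.00079) → (-4.75,-2.00)
v4: (-1,5) → rotate → (4.87124,-1.50698) → ×s → (3.92135,-1.21312) → (3.92,-1.21)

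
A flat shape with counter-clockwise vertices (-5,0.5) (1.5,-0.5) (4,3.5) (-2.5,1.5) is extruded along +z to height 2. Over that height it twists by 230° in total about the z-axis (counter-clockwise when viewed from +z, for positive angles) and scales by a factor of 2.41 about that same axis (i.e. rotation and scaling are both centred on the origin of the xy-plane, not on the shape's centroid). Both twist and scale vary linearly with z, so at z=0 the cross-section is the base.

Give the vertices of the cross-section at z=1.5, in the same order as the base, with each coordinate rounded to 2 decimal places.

t = z/height = 1.5/2 = 0.75
s = 1 + (scale-1)·z/height = 1 + (2.41-1)·1.5/2 = 2.057500
θ = twist·z/height = 230°·1.5/2 = 172.5000° = 3.010693 rad
cos θ = -0.991445, sin θ = 0.130526 (intermediates below are computed at full precision and shown rounded to 5 d.p.)
v1: (-5,0.5) → rotate → (4.89196,-1.14835) → ×s → (10.06521,-2.36274) → (10.07,-2.36)
v2: (1.5,-0.5) → rotate → (-1.42190,0.69151) → ×s → (-2.92557,1.42279) → (-2.93,1.42)
v3: (4,3.5) → rotate → (-4.42262,-2.94795) → ×s → (-9.09954,-6.06541) → (-9.10,-6.07)
v4: (-2.5,1.5) → rotate → (2.28282,-1.81348) → ×s → (4.69691,-3.73124) → (4.70,-3.73)

Cross-section at z=1.5: (10.07,-2.36) (-2.93,1.42) (-9.10,-6.07) (4.70,-3.73)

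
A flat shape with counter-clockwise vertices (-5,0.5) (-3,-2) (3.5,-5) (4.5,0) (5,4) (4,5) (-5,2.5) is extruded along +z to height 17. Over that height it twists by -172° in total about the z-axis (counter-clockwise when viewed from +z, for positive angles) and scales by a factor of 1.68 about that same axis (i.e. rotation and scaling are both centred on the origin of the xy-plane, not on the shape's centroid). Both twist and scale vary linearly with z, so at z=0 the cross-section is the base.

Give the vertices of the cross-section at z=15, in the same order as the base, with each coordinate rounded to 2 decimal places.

Cross-section at z=15: (7.43,3.08) (2.71,5.09) (-8.72,4.40) (-6.34,-3.41) (-4.02,-9.42) (-1.85,-10.08) (8.94,0.26)

t = z/height = 15/17 = 0.882353
s = 1 + (scale-1)·z/height = 1 + (1.68-1)·15/17 = 1.600000
θ = twist·z/height = -172°·15/17 = -151.7647° = -2.648794 rad
cos θ = -0.881012, sin θ = -0.473094 (intermediates below are computed at full precision and shown rounded to 5 d.p.)
v1: (-5,0.5) → rotate → (4.64161,1.92496) → ×s → (7.42657,3.07994) → (7.43,3.08)
v2: (-3,-2) → rotate → (1.69685,3.18131) → ×s → (2.71496,5.09009) → (2.71,5.09)
v3: (3.5,-5) → rotate → (-5.44901,2.74923) → ×s → (-8.71842,4.39877) → (-8.72,4.40)
v4: (4.5,0) → rotate → (-3.96455,-2.12892) → ×s → (-6.34329,-3.40627) → (-6.34,-3.41)
v5: (5,4) → rotate → (-2.51269,-5.88952) → ×s → (-4.02030,-9.42323) → (-4.02,-9.42)
v6: (4,5) → rotate → (-1.15858,-6.29744) → ×s → (-1.85373,-10.07590) → (-1.85,-10.08)
v7: (-5,2.5) → rotate → (5.58779,0.16294) → ×s → (8.94047,0.26070) → (8.94,0.26)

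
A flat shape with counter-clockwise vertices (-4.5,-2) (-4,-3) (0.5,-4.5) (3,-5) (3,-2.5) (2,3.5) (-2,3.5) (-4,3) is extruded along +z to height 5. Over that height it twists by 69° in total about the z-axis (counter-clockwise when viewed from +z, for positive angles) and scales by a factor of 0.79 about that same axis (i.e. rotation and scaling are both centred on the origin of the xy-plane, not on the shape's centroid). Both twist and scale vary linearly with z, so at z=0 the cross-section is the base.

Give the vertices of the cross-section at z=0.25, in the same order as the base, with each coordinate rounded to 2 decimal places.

t = z/height = 0.25/5 = 0.05
s = 1 + (scale-1)·z/height = 1 + (0.79-1)·0.25/5 = 0.989500
θ = twist·z/height = 69°·0.25/5 = 3.4500° = 0.060214 rad
cos θ = 0.998188, sin θ = 0.060177 (intermediates below are computed at full precision and shown rounded to 5 d.p.)
v1: (-4.5,-2) → rotate → (-4.37149,-2.26717) → ×s → (-4.32559,-2.24337) → (-4.33,-2.24)
v2: (-4,-3) → rotate → (-3.81222,-3.23527) → ×s → (-3.77219,-3.20130) → (-3.77,-3.20)
v3: (0.5,-4.5) → rotate → (0.76989,-4.46176) → ×s → (0.76181,-4.41491) → (0.76,-4.41)
v4: (3,-5) → rotate → (3.29545,-4.81041) → ×s → (3.26085,-4.75990) → (3.26,-4.76)
v5: (3,-2.5) → rotate → (3.14501,-2.31494) → ×s → (3.11198,-2.29063) → (3.11,-2.29)
v6: (2,3.5) → rotate → (1.78575,3.61401) → ×s → (1.76700,3.57606) → (1.77,3.58)
v7: (-2,3.5) → rotate → (-2.20700,3.37330) → ×s → (-2.18382,3.33788) → (-2.18,3.34)
v8: (-4,3) → rotate → (-4.17328,2.75385) → ×s → (-4.12946,2.72494) → (-4.13,2.72)

Cross-section at z=0.25: (-4.33,-2.24) (-3.77,-3.20) (0.76,-4.41) (3.26,-4.76) (3.11,-2.29) (1.77,3.58) (-2.18,3.34) (-4.13,2.72)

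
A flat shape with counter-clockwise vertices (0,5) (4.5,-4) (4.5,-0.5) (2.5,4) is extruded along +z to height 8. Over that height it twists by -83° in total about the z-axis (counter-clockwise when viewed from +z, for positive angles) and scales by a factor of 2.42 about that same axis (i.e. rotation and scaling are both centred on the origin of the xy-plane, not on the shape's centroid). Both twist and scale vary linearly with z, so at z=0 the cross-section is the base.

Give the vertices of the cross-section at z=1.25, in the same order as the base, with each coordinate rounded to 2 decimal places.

Cross-section at z=1.25: (1.37,5.95) (4.26,-6.00) (5.22,-1.83) (4.07,4.08)

t = z/height = 1.25/8 = 0.15625
s = 1 + (scale-1)·z/height = 1 + (2.42-1)·1.25/8 = 1.221875
θ = twist·z/height = -83°·1.25/8 = -12.9688° = -0.226347 rad
cos θ = 0.974493, sin θ = -0.224420 (intermediates below are computed at full precision and shown rounded to 5 d.p.)
v1: (0,5) → rotate → (1.12210,4.87246) → ×s → (1.37106,5.95354) → (1.37,5.95)
v2: (4.5,-4) → rotate → (3.48754,-4.90786) → ×s → (4.26134,-5.99679) → (4.26,-6.00)
v3: (4.5,-0.5) → rotate → (4.27301,-1.49713) → ×s → (5.22108,-1.82931) → (5.22,-1.83)
v4: (2.5,4) → rotate → (3.33391,3.33692) → ×s → (4.07362,4.07730) → (4.07,4.08)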